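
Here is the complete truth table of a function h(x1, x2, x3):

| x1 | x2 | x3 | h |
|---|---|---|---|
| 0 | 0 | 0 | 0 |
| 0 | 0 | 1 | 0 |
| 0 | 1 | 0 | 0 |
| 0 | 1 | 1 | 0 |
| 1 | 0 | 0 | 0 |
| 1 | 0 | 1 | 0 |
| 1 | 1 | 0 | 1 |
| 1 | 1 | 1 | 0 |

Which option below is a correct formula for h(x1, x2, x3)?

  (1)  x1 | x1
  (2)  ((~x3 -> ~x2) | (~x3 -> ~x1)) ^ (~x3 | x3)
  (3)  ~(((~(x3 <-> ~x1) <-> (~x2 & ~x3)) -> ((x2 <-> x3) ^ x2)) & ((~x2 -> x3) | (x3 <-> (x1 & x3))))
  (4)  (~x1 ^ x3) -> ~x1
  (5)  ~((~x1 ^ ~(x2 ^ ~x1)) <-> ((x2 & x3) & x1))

2

(1): at (1,0,0) it gives 1, but h = 0 — eliminated.
(3): at (0,0,1) it gives 1, but h = 0 — eliminated.
(4): at (0,0,0) it gives 1, but h = 0 — eliminated.
(5): at (0,0,0) it gives 1, but h = 0 — eliminated.
Only (2) survives; checking it on all 8 rows confirms it matches h.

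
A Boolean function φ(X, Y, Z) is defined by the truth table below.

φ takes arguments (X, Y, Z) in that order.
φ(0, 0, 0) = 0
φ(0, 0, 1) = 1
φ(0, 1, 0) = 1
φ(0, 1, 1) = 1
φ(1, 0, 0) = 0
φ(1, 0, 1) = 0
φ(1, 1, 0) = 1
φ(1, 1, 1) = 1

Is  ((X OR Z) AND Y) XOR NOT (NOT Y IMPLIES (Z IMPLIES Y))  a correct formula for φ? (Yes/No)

No

Check the formula against φ row by row:
  X=0, Y=0, Z=0: formula gives 0, φ = 0 ✓
  X=0, Y=0, Z=1: formula gives 1, φ = 1 ✓
  X=0, Y=1, Z=0: formula gives 0, but φ = 1 ✗
Since they disagree at (0,1,0), the expression is not a correct formula for φ.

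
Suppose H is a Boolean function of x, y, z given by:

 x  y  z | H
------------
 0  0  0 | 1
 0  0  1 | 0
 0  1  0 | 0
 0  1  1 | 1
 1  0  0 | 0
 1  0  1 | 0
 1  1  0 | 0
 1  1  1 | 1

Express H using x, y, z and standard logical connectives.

H(x, y, z) = (((¬x ∧ ¬y) ∧ ¬z) ∨ ((¬x ∧ y) ∧ z)) ∨ ((x ∧ y) ∧ z)

Collect the rows where H=1 — (0,0,0), (0,1,1), (1,1,1) — and write one minterm per row: ¬x·¬y·¬z, ¬x·y·z, x·y·z. Their union (logical OR) reproduces the table exactly.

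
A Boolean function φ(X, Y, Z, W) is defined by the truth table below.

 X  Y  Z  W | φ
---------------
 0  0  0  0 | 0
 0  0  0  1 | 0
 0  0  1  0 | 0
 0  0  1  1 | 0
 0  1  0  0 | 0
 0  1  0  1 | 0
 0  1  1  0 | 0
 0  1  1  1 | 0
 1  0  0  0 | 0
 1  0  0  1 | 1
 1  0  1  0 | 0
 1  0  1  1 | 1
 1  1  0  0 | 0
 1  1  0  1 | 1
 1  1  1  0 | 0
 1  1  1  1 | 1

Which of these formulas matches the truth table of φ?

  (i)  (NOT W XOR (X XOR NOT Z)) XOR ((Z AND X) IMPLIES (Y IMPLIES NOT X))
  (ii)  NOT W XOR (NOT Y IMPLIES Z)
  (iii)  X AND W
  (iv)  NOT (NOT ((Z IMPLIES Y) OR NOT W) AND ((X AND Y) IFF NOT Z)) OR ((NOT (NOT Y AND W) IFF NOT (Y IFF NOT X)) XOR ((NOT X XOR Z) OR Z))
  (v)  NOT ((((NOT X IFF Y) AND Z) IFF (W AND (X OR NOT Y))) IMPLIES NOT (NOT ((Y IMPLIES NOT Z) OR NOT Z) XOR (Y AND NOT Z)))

(i): at (0,0,0,0) it gives 1, but φ = 0 — eliminated.
(ii): at (0,0,0,0) it gives 1, but φ = 0 — eliminated.
(iv): at (0,0,0,0) it gives 1, but φ = 0 — eliminated.
(v): at (0,1,0,0) it gives 1, but φ = 0 — eliminated.
That leaves (iii). Evaluating it on every row reproduces the table of φ exactly.

iii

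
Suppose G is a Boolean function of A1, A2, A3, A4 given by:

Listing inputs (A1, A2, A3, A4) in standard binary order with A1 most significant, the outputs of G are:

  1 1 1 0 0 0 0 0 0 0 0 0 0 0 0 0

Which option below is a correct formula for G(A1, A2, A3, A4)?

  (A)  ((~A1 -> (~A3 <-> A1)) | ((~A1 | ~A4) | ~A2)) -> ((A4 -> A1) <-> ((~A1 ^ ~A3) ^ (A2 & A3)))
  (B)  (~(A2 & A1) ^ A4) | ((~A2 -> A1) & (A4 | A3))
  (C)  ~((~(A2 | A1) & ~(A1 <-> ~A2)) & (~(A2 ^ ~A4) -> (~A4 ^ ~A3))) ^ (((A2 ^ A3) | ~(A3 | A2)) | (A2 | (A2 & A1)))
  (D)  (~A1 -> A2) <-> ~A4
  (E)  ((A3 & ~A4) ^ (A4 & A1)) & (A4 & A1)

C

(A): at (0,0,0,0) it gives 0, but G = 1 — eliminated.
(B): at (0,0,0,1) it gives 0, but G = 1 — eliminated.
(D): at (0,0,0,0) it gives 0, but G = 1 — eliminated.
(E): at (0,0,0,0) it gives 0, but G = 1 — eliminated.
(C) is the remaining candidate, and it agrees with G on all 16 inputs.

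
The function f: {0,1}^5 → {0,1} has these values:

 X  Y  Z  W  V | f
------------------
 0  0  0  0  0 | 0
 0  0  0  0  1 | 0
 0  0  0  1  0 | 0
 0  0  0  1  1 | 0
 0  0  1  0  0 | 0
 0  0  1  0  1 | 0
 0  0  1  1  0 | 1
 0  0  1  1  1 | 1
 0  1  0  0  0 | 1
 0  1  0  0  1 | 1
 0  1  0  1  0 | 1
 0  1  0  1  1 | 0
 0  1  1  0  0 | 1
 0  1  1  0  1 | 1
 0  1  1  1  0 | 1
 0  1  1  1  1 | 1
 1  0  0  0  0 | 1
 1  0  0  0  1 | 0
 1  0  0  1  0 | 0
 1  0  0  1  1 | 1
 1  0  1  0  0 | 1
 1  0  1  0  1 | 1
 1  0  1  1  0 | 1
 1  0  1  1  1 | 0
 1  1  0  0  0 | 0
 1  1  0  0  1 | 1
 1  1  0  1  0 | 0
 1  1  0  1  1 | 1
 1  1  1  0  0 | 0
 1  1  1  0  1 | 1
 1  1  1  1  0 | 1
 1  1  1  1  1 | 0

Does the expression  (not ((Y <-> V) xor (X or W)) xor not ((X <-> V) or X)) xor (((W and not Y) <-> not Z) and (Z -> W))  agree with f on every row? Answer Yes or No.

No

Check the formula against f row by row:
  X=0, Y=0, Z=0, W=0, V=0: formula gives 0, f = 0 ✓
  X=0, Y=0, Z=0, W=0, V=1: formula gives 0, f = 0 ✓
  X=0, Y=0, Z=0, W=1, V=0: formula gives 0, f = 0 ✓
  X=0, Y=0, Z=0, W=1, V=1: formula gives 0, f = 0 ✓
  …
  X=0, Y=1, Z=0, W=1, V=0: formula gives 0, but f = 1 ✗
Since they disagree at (0,1,0,1,0), the expression is not a correct formula for f.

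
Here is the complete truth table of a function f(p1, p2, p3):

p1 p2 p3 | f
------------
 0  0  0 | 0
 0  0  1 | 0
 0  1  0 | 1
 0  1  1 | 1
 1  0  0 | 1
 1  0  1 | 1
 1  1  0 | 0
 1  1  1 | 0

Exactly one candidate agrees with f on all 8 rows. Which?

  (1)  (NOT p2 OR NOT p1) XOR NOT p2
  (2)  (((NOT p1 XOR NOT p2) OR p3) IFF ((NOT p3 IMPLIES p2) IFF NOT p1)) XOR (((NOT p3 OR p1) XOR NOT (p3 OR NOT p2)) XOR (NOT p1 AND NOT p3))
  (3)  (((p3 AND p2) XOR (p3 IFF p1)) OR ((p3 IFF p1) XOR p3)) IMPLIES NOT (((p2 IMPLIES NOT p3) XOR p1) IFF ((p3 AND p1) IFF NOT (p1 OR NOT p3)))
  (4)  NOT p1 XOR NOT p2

4

(1): at (1,0,0) it gives 0, but f = 1 — eliminated.
(2): at (0,0,0) it gives 1, but f = 0 — eliminated.
(3): at (0,0,1) it gives 1, but f = 0 — eliminated.
(4) is the remaining candidate, and it agrees with f on all 8 inputs.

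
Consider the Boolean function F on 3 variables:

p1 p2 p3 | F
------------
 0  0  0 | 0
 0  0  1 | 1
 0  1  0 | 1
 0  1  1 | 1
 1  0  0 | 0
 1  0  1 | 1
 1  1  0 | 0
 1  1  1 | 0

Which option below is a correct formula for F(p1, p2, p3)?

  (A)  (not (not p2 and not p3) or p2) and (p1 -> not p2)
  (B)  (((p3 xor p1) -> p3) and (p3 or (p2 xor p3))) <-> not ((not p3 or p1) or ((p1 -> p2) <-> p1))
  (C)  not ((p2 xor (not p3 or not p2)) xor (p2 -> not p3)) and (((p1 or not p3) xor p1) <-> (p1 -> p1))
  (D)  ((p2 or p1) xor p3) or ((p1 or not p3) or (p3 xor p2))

(B): at (0,0,0) it gives 1, but F = 0 — eliminated.
(C): at (0,0,0) it gives 1, but F = 0 — eliminated.
(D): at (0,0,0) it gives 1, but F = 0 — eliminated.
That leaves (A). Evaluating it on every row reproduces the table of F exactly.

A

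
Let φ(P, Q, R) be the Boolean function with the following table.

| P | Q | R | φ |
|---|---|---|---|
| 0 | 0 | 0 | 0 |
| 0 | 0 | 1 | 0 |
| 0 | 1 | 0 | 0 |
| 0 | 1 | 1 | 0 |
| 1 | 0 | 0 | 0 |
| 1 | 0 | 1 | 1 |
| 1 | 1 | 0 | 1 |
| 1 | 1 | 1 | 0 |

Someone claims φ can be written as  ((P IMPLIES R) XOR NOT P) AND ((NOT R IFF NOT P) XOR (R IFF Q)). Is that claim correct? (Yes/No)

Test each input against both φ and the formula:
  P=0, Q=0, R=0: formula gives 0, φ = 0 ✓
  P=0, Q=0, R=1: formula gives 0, φ = 0 ✓
  P=0, Q=1, R=0: formula gives 0, φ = 0 ✓
  P=0, Q=1, R=1: formula gives 0, φ = 0 ✓
  P=1, Q=0, R=0: formula gives 0, φ = 0 ✓
  …
  P=1, Q=1, R=0: formula gives 0, but φ = 1 ✗
A single disagreement suffices: at (1,1,0) they differ, so the formula does not compute φ.

No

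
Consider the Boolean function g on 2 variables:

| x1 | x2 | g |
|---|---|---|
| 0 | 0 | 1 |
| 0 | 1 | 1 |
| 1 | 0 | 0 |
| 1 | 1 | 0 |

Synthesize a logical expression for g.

g(x1, x2) = ~x1

The output is the negation of x1.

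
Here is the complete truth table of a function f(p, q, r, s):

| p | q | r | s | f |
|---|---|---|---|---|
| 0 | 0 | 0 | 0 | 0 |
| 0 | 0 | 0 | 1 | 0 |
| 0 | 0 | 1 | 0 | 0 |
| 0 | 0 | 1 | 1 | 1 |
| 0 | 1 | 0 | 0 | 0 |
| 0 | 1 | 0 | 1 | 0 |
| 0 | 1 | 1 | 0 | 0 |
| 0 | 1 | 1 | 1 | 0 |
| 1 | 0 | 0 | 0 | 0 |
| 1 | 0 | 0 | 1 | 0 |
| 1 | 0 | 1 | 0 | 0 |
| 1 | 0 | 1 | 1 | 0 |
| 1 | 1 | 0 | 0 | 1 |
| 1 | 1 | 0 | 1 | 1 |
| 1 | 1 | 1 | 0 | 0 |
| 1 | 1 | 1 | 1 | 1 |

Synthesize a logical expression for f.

Collect the rows where f=1 — (0,0,1,1), (1,1,0,0), (1,1,0,1), (1,1,1,1) — and write one minterm per row: ¬p·¬q·r·s, p·q·¬r·¬s, p·q·¬r·s, p·q·r·s. Their union (logical OR) reproduces the table exactly.

f(p, q, r, s) = (((((¬p ∧ ¬q) ∧ r) ∧ s) ∨ (((p ∧ q) ∧ ¬r) ∧ ¬s)) ∨ (((p ∧ q) ∧ ¬r) ∧ s)) ∨ (((p ∧ q) ∧ r) ∧ s)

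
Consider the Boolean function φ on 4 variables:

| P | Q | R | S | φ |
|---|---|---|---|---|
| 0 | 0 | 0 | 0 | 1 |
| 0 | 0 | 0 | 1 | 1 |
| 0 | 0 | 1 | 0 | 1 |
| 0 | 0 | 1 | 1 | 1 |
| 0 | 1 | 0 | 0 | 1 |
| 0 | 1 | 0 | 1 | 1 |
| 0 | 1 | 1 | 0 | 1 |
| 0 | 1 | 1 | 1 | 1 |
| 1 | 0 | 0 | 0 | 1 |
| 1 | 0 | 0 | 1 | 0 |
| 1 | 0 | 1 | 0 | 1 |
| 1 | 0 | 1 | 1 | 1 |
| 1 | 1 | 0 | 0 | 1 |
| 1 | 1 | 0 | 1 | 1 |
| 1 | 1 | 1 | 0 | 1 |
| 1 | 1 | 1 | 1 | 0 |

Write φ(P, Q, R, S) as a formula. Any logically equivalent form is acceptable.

φ(P, Q, R, S) = ((((P · Q') · R') · S) + (((P · Q) · R) · S))'

The 0-rows are (1,0,0,1), (1,1,1,1). Take each as a conjunction (P·¬Q·¬R·S, P·Q·R·S), form their disjunction, and complement — that gives a formula that is 1 everywhere φ is.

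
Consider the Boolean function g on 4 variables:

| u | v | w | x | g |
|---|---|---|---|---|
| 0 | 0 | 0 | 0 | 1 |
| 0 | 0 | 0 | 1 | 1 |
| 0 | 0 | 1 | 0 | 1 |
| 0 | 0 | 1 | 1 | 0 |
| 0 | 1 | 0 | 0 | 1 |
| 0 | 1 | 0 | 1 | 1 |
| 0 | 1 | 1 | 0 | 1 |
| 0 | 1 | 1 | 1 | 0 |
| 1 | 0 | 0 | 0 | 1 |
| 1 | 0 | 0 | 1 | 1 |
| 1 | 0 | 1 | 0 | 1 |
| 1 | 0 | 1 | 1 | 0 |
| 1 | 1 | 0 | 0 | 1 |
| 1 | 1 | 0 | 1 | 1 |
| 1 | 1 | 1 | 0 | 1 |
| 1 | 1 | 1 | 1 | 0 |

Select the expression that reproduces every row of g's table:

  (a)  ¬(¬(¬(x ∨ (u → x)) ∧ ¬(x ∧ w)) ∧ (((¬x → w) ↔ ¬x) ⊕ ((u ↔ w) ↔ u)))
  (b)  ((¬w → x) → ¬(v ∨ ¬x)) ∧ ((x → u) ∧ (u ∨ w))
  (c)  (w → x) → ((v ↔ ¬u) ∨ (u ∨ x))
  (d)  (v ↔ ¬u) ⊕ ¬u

(b) disagrees with g on (0,0,0,0) (formula → 0, table → 1); rule it out.
(c) disagrees with g on (0,0,0,0) (formula → 0, table → 1); rule it out.
(d) disagrees with g on (0,0,1,1) (formula → 1, table → 0); rule it out.
Only (a) survives; checking it on all 16 rows confirms it matches g.

a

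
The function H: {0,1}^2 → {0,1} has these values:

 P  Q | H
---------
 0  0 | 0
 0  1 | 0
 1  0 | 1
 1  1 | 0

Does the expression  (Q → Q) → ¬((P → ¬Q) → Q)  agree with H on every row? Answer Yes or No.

No

Check the formula against H row by row:
  P=0, Q=0: formula gives 1, but H = 0 ✗
Since they disagree at (0,0), the expression is not a correct formula for H.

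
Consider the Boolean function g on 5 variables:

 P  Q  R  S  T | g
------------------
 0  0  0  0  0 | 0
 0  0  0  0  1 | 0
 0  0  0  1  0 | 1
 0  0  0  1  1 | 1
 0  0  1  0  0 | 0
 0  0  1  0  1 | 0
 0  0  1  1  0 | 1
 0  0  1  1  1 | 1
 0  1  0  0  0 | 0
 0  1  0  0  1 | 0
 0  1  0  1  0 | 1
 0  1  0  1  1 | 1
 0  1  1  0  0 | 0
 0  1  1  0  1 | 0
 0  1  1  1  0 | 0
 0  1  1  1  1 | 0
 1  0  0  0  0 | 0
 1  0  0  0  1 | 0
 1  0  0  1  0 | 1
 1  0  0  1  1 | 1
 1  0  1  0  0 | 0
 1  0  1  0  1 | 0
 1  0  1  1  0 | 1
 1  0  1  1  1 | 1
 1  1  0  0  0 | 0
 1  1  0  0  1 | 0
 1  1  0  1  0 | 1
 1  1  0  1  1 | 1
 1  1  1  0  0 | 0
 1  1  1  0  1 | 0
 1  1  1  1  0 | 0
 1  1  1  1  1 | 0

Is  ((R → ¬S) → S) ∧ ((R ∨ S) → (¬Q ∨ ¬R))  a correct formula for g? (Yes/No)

Check the formula against g row by row:
  P=0, Q=0, R=0, S=0, T=0: formula gives 0, g = 0 ✓
  P=0, Q=0, R=0, S=0, T=1: formula gives 0, g = 0 ✓
  P=0, Q=0, R=0, S=1, T=0: formula gives 1, g = 1 ✓
  P=0, Q=0, R=0, S=1, T=1: formula gives 1, g = 1 ✓
  …and likewise for the remaining 28 rows.
Every row agrees, so the formula is equivalent.

Yes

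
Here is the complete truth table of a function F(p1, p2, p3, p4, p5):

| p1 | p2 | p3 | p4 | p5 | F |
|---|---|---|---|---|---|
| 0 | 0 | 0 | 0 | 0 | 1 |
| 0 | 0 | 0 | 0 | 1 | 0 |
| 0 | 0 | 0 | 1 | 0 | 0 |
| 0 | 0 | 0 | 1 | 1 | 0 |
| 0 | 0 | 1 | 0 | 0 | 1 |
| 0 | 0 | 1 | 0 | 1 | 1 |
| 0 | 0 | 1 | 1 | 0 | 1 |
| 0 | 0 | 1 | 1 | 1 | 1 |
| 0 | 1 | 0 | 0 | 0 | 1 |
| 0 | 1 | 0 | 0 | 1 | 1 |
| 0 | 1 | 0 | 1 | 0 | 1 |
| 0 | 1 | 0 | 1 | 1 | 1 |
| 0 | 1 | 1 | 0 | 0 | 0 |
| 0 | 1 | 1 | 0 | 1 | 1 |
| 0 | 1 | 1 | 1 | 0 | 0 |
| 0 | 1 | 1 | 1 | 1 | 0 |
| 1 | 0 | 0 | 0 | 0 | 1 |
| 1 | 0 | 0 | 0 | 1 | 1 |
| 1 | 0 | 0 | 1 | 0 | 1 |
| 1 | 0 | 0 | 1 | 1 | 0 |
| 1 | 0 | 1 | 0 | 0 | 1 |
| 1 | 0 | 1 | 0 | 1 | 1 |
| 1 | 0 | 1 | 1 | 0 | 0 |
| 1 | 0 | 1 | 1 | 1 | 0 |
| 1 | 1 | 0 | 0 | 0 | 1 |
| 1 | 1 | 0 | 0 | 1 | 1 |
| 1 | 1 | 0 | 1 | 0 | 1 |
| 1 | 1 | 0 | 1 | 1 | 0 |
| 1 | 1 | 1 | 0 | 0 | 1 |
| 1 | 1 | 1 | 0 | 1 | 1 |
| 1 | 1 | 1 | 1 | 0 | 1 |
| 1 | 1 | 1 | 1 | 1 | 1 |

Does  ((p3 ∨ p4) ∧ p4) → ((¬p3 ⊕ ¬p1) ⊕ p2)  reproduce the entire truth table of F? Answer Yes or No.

No

Evaluate ((p3 ∨ p4) ∧ p4) → ((¬p3 ⊕ ¬p1) ⊕ p2) on each row and compare to F:
  p1=0, p2=0, p3=0, p4=0, p5=0: formula gives 1, F = 1 ✓
  p1=0, p2=0, p3=0, p4=0, p5=1: formula gives 1, but F = 0 ✗
A single disagreement suffices: at (0,0,0,0,1) they differ, so the formula does not compute F.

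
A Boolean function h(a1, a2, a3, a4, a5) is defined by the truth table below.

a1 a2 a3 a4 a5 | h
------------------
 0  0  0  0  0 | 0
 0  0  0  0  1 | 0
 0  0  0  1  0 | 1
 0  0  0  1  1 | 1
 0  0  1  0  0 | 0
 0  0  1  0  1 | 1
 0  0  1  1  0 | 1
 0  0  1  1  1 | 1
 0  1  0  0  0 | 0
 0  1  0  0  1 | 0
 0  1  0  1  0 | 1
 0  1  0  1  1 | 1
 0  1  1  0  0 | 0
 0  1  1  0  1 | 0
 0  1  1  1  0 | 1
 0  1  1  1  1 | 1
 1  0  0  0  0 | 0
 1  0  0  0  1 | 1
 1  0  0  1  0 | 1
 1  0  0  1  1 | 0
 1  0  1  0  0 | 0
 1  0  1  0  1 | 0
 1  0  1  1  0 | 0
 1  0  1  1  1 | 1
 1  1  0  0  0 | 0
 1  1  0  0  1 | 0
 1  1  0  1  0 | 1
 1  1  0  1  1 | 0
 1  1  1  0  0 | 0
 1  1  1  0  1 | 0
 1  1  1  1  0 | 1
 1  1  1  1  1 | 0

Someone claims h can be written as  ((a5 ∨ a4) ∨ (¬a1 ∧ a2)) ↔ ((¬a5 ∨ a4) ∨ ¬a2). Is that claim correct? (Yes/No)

Check the formula against h row by row:
  a1=0, a2=0, a3=0, a4=0, a5=0: formula gives 0, h = 0 ✓
  a1=0, a2=0, a3=0, a4=0, a5=1: formula gives 1, but h = 0 ✗
Row (0,0,0,0,1) is a counterexample, so the formula is not equivalent to h.

No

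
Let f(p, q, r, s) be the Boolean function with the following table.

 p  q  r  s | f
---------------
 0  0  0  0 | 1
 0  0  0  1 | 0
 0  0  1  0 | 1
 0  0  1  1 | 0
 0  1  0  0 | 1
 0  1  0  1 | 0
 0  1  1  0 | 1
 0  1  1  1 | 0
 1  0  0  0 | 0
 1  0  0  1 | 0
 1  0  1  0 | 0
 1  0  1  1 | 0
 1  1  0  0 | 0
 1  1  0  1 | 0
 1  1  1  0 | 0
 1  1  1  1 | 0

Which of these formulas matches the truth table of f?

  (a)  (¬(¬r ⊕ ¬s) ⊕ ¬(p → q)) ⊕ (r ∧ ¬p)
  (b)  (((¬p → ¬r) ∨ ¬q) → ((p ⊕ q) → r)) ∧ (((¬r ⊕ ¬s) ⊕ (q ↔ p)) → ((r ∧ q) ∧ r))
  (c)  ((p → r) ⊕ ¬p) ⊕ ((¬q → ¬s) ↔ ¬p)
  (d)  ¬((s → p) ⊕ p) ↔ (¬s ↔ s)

(a) disagrees with f on (1,0,0,1) (formula → 1, table → 0); rule it out.
(b) disagrees with f on (0,0,0,0) (formula → 0, table → 1); rule it out.
(c) disagrees with f on (0,1,0,1) (formula → 1, table → 0); rule it out.
That leaves (d). Evaluating it on every row reproduces the table of f exactly.

d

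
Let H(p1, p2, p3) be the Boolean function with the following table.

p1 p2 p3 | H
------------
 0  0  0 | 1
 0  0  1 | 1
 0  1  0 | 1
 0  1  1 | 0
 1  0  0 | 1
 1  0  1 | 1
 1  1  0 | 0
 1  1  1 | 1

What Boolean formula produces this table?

There are just 2 zero rows: (0,1,1), (1,1,0). Their minterms are ¬p1·p2·p3, p1·p2·¬p3; the OR of those covers precisely the 0-outputs, and negating it yields H.

H(p1, p2, p3) = not (((not p1 and p2) and p3) or ((p1 and p2) and not p3))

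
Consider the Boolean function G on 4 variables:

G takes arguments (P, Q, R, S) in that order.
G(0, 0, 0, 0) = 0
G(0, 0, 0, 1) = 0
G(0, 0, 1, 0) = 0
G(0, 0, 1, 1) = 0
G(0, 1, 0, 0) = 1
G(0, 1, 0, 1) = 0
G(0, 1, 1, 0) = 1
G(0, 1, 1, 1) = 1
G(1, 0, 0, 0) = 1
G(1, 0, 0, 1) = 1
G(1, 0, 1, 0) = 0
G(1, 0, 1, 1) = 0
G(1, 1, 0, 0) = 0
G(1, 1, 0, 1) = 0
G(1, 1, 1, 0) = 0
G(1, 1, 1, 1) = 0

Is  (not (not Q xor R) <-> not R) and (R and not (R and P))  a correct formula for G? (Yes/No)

Test each input against both G and the formula:
  P=0, Q=0, R=0, S=0: formula gives 0, G = 0 ✓
  P=0, Q=0, R=0, S=1: formula gives 0, G = 0 ✓
  P=0, Q=0, R=1, S=0: formula gives 0, G = 0 ✓
  P=0, Q=0, R=1, S=1: formula gives 0, G = 0 ✓
  P=0, Q=1, R=0, S=0: formula gives 0, but G = 1 ✗
Row (0,1,0,0) is a counterexample, so the formula is not equivalent to G.

No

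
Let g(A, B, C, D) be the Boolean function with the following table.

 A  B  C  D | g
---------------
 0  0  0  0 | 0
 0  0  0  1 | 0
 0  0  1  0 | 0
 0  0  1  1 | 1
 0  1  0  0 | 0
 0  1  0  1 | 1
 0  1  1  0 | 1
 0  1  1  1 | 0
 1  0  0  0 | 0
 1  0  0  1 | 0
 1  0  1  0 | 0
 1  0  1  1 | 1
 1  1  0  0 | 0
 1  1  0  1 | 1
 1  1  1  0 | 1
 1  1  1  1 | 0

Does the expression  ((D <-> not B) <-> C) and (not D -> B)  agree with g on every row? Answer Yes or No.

Yes

Check the formula against g row by row:
  A=0, B=0, C=0, D=0: formula gives 0, g = 0 ✓
  A=0, B=0, C=0, D=1: formula gives 0, g = 0 ✓
  A=0, B=0, C=1, D=0: formula gives 0, g = 0 ✓
  A=0, B=0, C=1, D=1: formula gives 1, g = 1 ✓
  …and likewise for the remaining 12 rows.
Every row agrees, so the formula is equivalent.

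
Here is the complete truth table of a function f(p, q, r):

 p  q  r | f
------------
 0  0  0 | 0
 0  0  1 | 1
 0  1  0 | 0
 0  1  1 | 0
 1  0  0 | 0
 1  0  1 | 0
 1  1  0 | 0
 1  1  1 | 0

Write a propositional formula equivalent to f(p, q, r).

f(p, q, r) = (NOT p AND NOT q) AND r

Only row (0,0,1) gives 1. That row's minterm ¬p·¬q·r is f directly.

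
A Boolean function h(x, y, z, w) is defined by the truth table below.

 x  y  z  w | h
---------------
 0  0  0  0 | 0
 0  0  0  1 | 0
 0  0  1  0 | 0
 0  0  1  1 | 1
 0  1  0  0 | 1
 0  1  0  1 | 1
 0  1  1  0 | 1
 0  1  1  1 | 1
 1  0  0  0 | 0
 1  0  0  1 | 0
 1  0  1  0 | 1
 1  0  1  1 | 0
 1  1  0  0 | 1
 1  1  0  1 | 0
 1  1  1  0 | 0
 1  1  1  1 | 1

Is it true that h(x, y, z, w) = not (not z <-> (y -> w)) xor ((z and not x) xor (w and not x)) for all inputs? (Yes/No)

Evaluate not (not z <-> (y -> w)) xor ((z and not x) xor (w and not x)) on each row and compare to h:
  x=0, y=0, z=0, w=0: formula gives 0, h = 0 ✓
  x=0, y=0, z=0, w=1: formula gives 1, but h = 0 ✗
Since they disagree at (0,0,0,1), the expression is not a correct formula for h.

No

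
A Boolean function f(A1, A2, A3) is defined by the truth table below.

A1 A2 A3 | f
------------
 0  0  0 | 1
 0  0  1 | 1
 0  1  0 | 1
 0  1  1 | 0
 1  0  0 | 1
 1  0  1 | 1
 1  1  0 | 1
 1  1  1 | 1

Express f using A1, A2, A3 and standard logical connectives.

Only row (0,1,1) gives 0. So f is 1 everywhere except there — the complement of the minterm ¬A1·A2·A3.

f(A1, A2, A3) = ~((~A1 & A2) & A3)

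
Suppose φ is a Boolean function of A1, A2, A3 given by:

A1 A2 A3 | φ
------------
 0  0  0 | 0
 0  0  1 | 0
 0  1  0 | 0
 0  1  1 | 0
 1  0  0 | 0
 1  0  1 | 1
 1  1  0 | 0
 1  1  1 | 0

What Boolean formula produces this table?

φ(A1, A2, A3) = (A1 AND NOT A2) AND A3

Only row (1,0,1) gives 1. That row's minterm A1·¬A2·A3 is φ directly.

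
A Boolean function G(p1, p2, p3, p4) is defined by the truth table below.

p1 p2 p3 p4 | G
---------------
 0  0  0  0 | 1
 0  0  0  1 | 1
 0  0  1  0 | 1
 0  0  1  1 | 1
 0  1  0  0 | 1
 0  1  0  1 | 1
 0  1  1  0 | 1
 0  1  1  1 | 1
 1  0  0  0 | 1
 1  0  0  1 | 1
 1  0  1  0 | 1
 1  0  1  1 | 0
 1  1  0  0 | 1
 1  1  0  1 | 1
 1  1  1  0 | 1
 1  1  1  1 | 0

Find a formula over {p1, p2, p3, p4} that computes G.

G is 0 on only 2 rows — (1,0,1,1), (1,1,1,1). Writing each as a minterm (p1·¬p2·p3·p4, p1·p2·p3·p4) and OR-ing them characterizes exactly where G=0, so G is the negation of that disjunction.

G(p1, p2, p3, p4) = NOT ((((p1 AND NOT p2) AND p3) AND p4) OR (((p1 AND p2) AND p3) AND p4))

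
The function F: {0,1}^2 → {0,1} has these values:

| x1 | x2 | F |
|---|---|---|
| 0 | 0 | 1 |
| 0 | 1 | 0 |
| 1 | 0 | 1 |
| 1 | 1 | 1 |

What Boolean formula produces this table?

F(x1, x2) = x2 -> x1

This is x2 → x1 (false only at 0,1).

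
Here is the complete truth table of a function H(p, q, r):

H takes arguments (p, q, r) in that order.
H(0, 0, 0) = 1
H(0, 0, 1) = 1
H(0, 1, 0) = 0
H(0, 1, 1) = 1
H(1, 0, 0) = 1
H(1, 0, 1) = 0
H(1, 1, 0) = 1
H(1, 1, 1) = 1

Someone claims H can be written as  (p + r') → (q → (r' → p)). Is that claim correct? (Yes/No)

Test each input against both H and the formula:
  p=0, q=0, r=0: formula gives 1, H = 1 ✓
  p=0, q=0, r=1: formula gives 1, H = 1 ✓
  p=0, q=1, r=0: formula gives 0, H = 0 ✓
  p=0, q=1, r=1: formula gives 1, H = 1 ✓
  p=1, q=0, r=0: formula gives 1, H = 1 ✓
  p=1, q=0, r=1: formula gives 1, but H = 0 ✗
Since they disagree at (1,0,1), the expression is not a correct formula for H.

No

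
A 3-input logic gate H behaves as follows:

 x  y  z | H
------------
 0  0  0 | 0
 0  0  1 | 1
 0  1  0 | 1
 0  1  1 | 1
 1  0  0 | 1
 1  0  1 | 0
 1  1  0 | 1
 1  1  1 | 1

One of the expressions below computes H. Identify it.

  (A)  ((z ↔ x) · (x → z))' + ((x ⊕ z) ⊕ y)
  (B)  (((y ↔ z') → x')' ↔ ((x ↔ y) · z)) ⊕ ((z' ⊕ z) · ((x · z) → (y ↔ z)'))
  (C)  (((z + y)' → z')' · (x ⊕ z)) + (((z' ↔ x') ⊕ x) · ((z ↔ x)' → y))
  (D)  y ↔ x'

(B): at (0,1,0) it gives 0, but H = 1 — eliminated.
(C): at (0,0,0) it gives 1, but H = 0 — eliminated.
(D): at (0,0,1) it gives 0, but H = 1 — eliminated.
That leaves (A). Evaluating it on every row reproduces the table of H exactly.

A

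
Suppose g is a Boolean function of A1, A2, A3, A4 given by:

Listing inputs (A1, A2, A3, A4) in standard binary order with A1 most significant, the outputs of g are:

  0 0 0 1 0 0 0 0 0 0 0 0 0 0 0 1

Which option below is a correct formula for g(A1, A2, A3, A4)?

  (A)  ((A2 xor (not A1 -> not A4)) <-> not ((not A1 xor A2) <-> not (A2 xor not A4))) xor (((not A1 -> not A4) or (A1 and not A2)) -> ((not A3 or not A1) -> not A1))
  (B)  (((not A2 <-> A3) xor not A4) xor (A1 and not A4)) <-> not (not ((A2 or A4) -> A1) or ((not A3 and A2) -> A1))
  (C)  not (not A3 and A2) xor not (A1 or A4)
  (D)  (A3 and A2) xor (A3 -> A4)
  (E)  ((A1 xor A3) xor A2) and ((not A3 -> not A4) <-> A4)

E

(A): at (0,0,1,1) it gives 0, but g = 1 — eliminated.
(B): at (0,0,0,1) it gives 1, but g = 0 — eliminated.
(C): at (0,0,0,1) it gives 1, but g = 0 — eliminated.
(D): at (0,0,0,0) it gives 1, but g = 0 — eliminated.
That leaves (E). Evaluating it on every row reproduces the table of g exactly.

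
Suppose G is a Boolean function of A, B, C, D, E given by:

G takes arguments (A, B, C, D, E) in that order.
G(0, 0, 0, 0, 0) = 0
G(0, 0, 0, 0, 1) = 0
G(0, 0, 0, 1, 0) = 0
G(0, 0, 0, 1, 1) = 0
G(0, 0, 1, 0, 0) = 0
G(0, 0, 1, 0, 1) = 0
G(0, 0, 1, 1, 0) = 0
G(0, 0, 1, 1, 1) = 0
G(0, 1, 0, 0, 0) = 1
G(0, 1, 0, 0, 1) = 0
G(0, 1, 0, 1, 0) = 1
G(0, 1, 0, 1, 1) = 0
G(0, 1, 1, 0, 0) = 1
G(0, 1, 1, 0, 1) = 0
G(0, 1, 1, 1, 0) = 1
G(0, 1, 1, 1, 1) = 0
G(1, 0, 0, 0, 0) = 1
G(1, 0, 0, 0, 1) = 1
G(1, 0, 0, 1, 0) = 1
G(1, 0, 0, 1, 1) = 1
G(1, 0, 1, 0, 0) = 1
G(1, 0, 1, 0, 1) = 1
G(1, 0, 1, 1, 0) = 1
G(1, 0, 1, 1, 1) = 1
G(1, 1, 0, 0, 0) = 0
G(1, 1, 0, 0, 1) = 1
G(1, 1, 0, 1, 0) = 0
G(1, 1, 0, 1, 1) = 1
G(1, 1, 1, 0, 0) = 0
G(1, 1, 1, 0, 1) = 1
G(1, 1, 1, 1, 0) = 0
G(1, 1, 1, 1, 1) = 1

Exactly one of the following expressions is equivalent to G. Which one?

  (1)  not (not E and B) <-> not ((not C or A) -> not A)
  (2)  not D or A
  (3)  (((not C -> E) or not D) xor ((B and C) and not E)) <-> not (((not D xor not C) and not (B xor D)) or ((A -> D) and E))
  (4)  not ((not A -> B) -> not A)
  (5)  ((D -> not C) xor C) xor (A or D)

(2) disagrees with G on (0,0,0,0,0) (formula → 1, table → 0); rule it out.
(3) disagrees with G on (0,0,0,0,0) (formula → 1, table → 0); rule it out.
(4) disagrees with G on (0,1,0,0,0) (formula → 0, table → 1); rule it out.
(5) disagrees with G on (0,0,0,0,0) (formula → 1, table → 0); rule it out.
That leaves (1). Evaluating it on every row reproduces the table of G exactly.

1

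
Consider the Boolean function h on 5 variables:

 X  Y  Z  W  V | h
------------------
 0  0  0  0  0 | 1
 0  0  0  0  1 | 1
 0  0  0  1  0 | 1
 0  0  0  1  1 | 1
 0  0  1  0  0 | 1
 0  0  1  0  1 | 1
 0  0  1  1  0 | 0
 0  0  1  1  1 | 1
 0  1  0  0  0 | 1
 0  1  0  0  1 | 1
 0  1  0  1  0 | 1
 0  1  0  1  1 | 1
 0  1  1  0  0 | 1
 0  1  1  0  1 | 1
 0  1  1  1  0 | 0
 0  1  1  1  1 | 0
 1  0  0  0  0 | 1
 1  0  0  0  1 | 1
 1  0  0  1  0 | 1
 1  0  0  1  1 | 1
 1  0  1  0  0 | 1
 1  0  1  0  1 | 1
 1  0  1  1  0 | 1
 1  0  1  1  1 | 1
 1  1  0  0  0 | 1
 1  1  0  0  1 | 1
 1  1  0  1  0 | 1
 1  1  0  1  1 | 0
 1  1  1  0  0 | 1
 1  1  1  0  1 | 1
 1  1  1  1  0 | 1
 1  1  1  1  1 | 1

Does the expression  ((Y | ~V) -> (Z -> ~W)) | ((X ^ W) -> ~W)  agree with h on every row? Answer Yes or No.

No

Evaluate ((Y | ~V) -> (Z -> ~W)) | ((X ^ W) -> ~W) on each row and compare to h:
  X=0, Y=0, Z=0, W=0, V=0: formula gives 1, h = 1 ✓
  X=0, Y=0, Z=0, W=0, V=1: formula gives 1, h = 1 ✓
  X=0, Y=0, Z=0, W=1, V=0: formula gives 1, h = 1 ✓
  X=0, Y=0, Z=0, W=1, V=1: formula gives 1, h = 1 ✓
  …
  X=1, Y=1, Z=0, W=1, V=1: formula gives 1, but h = 0 ✗
A single disagreement suffices: at (1,1,0,1,1) they differ, so the formula does not compute h.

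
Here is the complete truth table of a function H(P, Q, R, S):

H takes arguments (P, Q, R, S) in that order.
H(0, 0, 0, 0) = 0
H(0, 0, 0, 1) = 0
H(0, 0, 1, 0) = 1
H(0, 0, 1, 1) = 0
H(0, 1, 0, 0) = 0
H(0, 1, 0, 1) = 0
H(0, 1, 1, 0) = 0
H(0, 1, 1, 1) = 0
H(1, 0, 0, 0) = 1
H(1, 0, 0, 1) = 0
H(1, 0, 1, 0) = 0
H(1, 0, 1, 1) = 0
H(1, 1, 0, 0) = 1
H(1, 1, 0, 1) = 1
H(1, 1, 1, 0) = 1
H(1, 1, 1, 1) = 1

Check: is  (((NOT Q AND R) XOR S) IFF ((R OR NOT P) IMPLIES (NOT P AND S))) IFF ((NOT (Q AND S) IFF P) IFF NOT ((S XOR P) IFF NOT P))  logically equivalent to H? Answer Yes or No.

Test each input against both H and the formula:
  P=0, Q=0, R=0, S=0: formula gives 0, H = 0 ✓
  P=0, Q=0, R=0, S=1: formula gives 1, but H = 0 ✗
Since they disagree at (0,0,0,1), the expression is not a correct formula for H.

No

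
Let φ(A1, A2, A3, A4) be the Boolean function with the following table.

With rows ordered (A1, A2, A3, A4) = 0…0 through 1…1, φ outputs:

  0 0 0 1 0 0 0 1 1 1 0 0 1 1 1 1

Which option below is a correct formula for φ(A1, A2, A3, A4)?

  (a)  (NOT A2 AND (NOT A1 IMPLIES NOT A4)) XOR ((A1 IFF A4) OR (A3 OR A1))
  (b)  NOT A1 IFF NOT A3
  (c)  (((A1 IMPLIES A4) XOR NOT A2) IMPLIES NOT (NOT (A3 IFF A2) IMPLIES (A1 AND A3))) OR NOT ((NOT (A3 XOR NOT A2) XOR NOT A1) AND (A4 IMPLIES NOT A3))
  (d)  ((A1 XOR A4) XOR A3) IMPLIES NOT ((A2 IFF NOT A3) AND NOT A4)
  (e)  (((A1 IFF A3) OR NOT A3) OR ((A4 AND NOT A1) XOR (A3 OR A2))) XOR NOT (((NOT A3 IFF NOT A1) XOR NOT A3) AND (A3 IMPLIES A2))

e

(a) disagrees with φ on (0,1,0,0) (formula → 1, table → 0); rule it out.
(b) disagrees with φ on (0,0,0,0) (formula → 1, table → 0); rule it out.
(c) disagrees with φ on (0,0,0,0) (formula → 1, table → 0); rule it out.
(d) disagrees with φ on (0,0,0,0) (formula → 1, table → 0); rule it out.
That leaves (e). Evaluating it on every row reproduces the table of φ exactly.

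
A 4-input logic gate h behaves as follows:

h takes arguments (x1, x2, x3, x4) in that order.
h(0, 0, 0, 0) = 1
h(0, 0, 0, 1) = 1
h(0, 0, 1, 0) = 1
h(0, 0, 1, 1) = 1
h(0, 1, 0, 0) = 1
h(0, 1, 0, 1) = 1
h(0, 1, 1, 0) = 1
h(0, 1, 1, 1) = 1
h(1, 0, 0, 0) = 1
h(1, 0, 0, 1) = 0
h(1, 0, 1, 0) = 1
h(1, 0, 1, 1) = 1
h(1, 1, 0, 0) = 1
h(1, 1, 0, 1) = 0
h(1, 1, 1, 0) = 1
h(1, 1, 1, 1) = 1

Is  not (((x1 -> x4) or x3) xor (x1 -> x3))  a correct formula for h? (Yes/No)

Yes

Evaluate not (((x1 -> x4) or x3) xor (x1 -> x3)) on each row and compare to h:
  x1=0, x2=0, x3=0, x4=0: formula gives 1, h = 1 ✓
  x1=0, x2=0, x3=0, x4=1: formula gives 1, h = 1 ✓
  x1=0, x2=0, x3=1, x4=0: formula gives 1, h = 1 ✓
  x1=0, x2=0, x3=1, x4=1: formula gives 1, h = 1 ✓
  …and likewise for the remaining 12 rows.
Every row agrees, so the formula is equivalent.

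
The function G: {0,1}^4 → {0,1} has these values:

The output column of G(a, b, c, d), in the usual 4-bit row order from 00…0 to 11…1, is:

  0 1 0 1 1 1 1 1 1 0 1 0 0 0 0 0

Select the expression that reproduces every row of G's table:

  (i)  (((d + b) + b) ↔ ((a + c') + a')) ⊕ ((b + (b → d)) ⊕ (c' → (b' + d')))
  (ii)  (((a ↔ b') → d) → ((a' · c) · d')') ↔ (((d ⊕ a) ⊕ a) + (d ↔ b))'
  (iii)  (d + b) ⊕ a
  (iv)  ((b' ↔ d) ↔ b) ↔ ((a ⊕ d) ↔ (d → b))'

(i) disagrees with G on (0,1,0,1) (formula → 0, table → 1); rule it out.
(ii) disagrees with G on (0,0,0,1) (formula → 0, table → 1); rule it out.
(iv) disagrees with G on (0,0,0,0) (formula → 1, table → 0); rule it out.
That leaves (iii). Evaluating it on every row reproduces the table of G exactly.

iii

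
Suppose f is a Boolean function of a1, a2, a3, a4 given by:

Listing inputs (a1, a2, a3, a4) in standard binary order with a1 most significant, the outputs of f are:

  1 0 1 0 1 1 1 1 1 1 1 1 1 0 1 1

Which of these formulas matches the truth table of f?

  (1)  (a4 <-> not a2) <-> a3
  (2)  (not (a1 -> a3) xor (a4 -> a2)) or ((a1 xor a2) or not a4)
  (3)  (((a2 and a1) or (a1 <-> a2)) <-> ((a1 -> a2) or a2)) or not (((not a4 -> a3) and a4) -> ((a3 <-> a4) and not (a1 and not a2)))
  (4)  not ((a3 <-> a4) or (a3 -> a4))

(1) disagrees with f on (0,0,1,0) (formula → 0, table → 1); rule it out.
(3) disagrees with f on (0,0,0,1) (formula → 1, table → 0); rule it out.
(4) disagrees with f on (0,0,0,0) (formula → 0, table → 1); rule it out.
That leaves (2). Evaluating it on every row reproduces the table of f exactly.

2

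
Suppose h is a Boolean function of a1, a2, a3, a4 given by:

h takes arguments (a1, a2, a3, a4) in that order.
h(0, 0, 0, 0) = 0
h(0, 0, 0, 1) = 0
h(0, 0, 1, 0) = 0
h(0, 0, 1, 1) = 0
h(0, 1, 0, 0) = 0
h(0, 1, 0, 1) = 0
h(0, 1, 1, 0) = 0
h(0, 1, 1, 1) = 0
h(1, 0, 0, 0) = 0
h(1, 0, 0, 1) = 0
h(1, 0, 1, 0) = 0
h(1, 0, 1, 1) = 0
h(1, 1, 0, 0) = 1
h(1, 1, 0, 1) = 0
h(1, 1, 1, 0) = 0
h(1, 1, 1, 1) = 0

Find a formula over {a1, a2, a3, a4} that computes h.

h(a1, a2, a3, a4) = ((a1 · a2) · a3') · a4'

h is 1 on exactly one input, (1,1,0,0), whose minterm is a1·a2·¬a3·¬a4. So h is just that conjunction.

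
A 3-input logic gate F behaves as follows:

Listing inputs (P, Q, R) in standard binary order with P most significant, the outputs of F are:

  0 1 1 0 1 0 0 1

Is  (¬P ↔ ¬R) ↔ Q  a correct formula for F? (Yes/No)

Check the formula against F row by row:
  P=0, Q=0, R=0: formula gives 0, F = 0 ✓
  P=0, Q=0, R=1: formula gives 1, F = 1 ✓
  P=0, Q=1, R=0: formula gives 1, F = 1 ✓
  P=0, Q=1, R=1: formula gives 0, F = 0 ✓
  P=1, Q=0, R=0: formula gives 1, F = 1 ✓
  … (the remaining 3 rows also agree.)
All 8 rows match — the expression computes F exactly.

Yes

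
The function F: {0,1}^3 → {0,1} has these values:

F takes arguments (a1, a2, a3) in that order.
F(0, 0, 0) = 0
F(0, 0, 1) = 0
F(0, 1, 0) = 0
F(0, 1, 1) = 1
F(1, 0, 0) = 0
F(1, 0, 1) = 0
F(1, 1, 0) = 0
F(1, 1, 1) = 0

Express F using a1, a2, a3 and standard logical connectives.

F(a1, a2, a3) = (a1' · a2) · a3

Only row (0,1,1) gives 1. That row's minterm ¬a1·a2·a3 is F directly.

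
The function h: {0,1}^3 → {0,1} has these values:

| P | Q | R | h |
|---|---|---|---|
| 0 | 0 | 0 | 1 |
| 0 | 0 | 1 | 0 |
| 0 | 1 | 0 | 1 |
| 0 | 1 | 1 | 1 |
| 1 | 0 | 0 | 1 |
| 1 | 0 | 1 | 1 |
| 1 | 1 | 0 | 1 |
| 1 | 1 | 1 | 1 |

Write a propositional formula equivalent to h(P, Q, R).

h(P, Q, R) = ~((~P & ~Q) & R)

h is 0 on exactly one input, (0,0,1), whose minterm is ¬P·¬Q·R. So h is the negation of that single conjunction.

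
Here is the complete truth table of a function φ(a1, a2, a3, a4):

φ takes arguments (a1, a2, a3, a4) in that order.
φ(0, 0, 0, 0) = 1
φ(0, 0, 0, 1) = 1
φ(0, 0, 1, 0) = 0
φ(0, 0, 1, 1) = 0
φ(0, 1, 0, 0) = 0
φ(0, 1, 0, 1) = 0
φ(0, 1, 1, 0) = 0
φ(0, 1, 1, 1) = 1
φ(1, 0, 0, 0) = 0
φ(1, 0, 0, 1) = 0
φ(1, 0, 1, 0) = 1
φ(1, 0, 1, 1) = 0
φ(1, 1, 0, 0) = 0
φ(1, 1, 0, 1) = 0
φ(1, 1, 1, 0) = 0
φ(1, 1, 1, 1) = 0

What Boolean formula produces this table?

φ(a1, a2, a3, a4) = (((((a1' · a2') · a3') · a4') + (((a1' · a2') · a3') · a4)) + (((a1' · a2) · a3) · a4)) + (((a1 · a2') · a3) · a4')

φ=1 on 4 inputs: (0,0,0,0), (0,0,0,1), (0,1,1,1), (1,0,1,0). Reading each as a conjunction of literals (¬a1·¬a2·¬a3·¬a4, ¬a1·¬a2·¬a3·a4, ¬a1·a2·a3·a4, a1·¬a2·a3·¬a4) and taking the OR gives the canonical DNF.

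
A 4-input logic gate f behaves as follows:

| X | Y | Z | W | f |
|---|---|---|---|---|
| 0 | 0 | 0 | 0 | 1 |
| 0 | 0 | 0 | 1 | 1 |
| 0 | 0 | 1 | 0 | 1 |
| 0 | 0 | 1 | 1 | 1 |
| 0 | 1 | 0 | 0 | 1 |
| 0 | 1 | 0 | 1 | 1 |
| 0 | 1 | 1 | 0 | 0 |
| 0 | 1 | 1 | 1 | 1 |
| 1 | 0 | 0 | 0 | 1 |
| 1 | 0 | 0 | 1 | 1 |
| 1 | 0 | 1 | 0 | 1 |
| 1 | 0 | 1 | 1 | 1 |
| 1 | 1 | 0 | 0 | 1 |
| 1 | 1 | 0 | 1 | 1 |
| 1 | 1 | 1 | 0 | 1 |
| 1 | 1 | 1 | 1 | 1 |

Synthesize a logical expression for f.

f is 0 on exactly one input, (0,1,1,0), whose minterm is ¬X·Y·Z·¬W. So f is the negation of that single conjunction.

f(X, Y, Z, W) = ~(((~X & Y) & Z) & ~W)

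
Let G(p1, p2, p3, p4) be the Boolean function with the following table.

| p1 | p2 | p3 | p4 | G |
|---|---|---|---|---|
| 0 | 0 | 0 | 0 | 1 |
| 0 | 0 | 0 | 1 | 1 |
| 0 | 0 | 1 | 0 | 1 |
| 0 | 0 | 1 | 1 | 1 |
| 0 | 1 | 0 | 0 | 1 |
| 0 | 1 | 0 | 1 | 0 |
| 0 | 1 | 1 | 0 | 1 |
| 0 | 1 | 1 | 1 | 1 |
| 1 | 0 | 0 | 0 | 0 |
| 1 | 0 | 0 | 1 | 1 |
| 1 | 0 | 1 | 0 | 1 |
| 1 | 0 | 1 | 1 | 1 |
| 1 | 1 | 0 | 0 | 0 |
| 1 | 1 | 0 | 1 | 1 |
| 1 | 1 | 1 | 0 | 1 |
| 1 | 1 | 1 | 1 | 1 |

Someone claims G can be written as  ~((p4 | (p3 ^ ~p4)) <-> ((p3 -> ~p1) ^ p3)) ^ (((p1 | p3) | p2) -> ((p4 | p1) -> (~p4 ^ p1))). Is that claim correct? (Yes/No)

Test each input against both G and the formula:
  p1=0, p2=0, p3=0, p4=0: formula gives 1, G = 1 ✓
  p1=0, p2=0, p3=0, p4=1: formula gives 1, G = 1 ✓
  p1=0, p2=0, p3=1, p4=0: formula gives 1, G = 1 ✓
  p1=0, p2=0, p3=1, p4=1: formula gives 1, G = 1 ✓
  … (the remaining 12 rows also agree.)
Every row agrees, so the formula is equivalent.

Yes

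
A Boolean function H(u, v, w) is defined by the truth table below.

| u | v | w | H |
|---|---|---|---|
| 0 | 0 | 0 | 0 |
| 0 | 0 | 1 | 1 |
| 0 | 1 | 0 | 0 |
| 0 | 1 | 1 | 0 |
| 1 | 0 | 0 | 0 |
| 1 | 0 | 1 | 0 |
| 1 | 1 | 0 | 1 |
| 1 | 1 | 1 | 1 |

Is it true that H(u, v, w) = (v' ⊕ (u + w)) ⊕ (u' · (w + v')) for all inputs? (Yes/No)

Yes

Test each input against both H and the formula:
  u=0, v=0, w=0: formula gives 0, H = 0 ✓
  u=0, v=0, w=1: formula gives 1, H = 1 ✓
  u=0, v=1, w=0: formula gives 0, H = 0 ✓
  u=0, v=1, w=1: formula gives 0, H = 0 ✓
  u=1, v=0, w=0: formula gives 0, H = 0 ✓
  … (the remaining 3 rows also agree.)
No disagreement on any input; they are logically equivalent.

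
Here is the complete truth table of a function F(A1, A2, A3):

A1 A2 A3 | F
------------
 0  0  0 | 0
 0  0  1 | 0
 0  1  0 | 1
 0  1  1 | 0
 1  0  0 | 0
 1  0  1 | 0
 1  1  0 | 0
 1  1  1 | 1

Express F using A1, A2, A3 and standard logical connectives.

F(A1, A2, A3) = ((NOT A1 AND A2) AND NOT A3) OR ((A1 AND A2) AND A3)

F=1 on 2 inputs: (0,1,0), (1,1,1). Reading each as a conjunction of literals (¬A1·A2·¬A3, A1·A2·A3) and taking the OR gives the canonical DNF.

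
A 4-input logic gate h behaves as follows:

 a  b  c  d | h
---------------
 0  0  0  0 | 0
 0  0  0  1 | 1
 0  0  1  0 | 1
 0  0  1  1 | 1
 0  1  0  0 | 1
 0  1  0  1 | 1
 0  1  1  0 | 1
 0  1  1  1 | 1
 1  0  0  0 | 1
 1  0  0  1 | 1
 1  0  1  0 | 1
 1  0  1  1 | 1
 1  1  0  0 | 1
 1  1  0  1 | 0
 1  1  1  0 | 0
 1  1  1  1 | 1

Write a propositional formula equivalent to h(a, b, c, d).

There are just 3 zero rows: (0,0,0,0), (1,1,0,1), (1,1,1,0). Their minterms are ¬a·¬b·¬c·¬d, a·b·¬c·d, a·b·c·¬d; the OR of those covers precisely the 0-outputs, and negating it yields h.

h(a, b, c, d) = (((((a' · b') · c') · d') + (((a · b) · c') · d)) + (((a · b) · c) · d'))'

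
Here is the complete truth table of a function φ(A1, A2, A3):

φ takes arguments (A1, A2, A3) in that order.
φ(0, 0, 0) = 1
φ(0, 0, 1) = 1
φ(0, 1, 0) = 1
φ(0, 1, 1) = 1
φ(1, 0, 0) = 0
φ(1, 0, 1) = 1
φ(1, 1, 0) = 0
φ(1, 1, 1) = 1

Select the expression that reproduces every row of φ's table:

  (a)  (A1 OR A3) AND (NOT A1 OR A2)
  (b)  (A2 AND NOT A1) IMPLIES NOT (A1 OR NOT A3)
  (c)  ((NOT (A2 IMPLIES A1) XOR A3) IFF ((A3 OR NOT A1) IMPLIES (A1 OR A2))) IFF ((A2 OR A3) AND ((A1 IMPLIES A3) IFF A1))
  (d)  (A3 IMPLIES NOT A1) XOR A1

d

(a) disagrees with φ on (0,0,0) (formula → 0, table → 1); rule it out.
(b) disagrees with φ on (0,1,0) (formula → 0, table → 1); rule it out.
(c) disagrees with φ on (0,0,0) (formula → 0, table → 1); rule it out.
Only (d) survives; checking it on all 8 rows confirms it matches φ.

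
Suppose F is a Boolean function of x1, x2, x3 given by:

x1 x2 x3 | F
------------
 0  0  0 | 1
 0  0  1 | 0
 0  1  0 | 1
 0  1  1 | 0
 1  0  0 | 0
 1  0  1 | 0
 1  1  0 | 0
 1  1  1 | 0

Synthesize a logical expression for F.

F=1 on 2 inputs: (0,0,0), (0,1,0). Reading each as a conjunction of literals (¬x1·¬x2·¬x3, ¬x1·x2·¬x3) and taking the OR gives the canonical DNF.

F(x1, x2, x3) = ((¬x1 ∧ ¬x2) ∧ ¬x3) ∨ ((¬x1 ∧ x2) ∧ ¬x3)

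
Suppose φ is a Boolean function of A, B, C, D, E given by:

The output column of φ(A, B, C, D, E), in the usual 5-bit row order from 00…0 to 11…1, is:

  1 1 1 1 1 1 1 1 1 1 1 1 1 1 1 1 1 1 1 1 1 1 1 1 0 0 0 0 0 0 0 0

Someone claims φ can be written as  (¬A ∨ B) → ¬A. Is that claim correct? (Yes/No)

Test each input against both φ and the formula:
  A=0, B=0, C=0, D=0, E=0: formula gives 1, φ = 1 ✓
  A=0, B=0, C=0, D=0, E=1: formula gives 1, φ = 1 ✓
  A=0, B=0, C=0, D=1, E=0: formula gives 1, φ = 1 ✓
  A=0, B=0, C=0, D=1, E=1: formula gives 1, φ = 1 ✓
  … (the remaining 28 rows also agree.)
All 32 rows match — the expression computes φ exactly.

Yes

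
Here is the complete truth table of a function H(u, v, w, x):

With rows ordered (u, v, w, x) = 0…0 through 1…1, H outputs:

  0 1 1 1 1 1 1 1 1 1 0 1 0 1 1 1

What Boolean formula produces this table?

The 0-rows are (0,0,0,0), (1,0,1,0), (1,1,0,0). Take each as a conjunction (¬u·¬v·¬w·¬x, u·¬v·w·¬x, u·v·¬w·¬x), form their disjunction, and complement — that gives a formula that is 1 everywhere H is.

H(u, v, w, x) = (((((u' · v') · w') · x') + (((u · v') · w) · x')) + (((u · v) · w') · x'))'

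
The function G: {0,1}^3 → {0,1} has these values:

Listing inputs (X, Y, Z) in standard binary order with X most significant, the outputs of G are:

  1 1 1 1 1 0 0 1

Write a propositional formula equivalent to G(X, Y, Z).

G(X, Y, Z) = NOT (((X AND NOT Y) AND Z) OR ((X AND Y) AND NOT Z))

The 0-rows are (1,0,1), (1,1,0). Take each as a conjunction (X·¬Y·Z, X·Y·¬Z), form their disjunction, and complement — that gives a formula that is 1 everywhere G is.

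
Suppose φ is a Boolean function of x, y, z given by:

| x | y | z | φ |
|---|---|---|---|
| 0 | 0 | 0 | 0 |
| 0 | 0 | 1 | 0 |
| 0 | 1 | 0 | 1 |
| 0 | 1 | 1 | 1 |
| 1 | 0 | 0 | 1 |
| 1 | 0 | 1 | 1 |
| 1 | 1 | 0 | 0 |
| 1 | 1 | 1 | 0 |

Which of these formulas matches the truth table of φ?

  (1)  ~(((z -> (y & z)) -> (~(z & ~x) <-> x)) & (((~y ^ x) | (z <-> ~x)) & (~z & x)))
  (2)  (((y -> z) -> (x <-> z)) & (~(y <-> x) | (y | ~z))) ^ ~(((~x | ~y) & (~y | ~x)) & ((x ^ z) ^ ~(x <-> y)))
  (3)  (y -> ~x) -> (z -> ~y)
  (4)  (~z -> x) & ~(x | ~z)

(1) disagrees with φ on (0,0,0) (formula → 1, table → 0); rule it out.
(3) disagrees with φ on (0,0,0) (formula → 1, table → 0); rule it out.
(4) disagrees with φ on (0,0,1) (formula → 1, table → 0); rule it out.
(2) is the remaining candidate, and it agrees with φ on all 8 inputs.

2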